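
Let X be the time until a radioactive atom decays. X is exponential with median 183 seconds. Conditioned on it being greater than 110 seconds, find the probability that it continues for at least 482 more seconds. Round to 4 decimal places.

0.1611

For an exponential, median = ln(2)/λ, so λ = ln 2 / 183 = 0.00378769 per second.
P(X > s+t | X > s) = e^(−λ(s+t))/e^(−λs) = e^(−λt), independent of s = 110.
P(X > 482) = e^(−1.8257) ≈ 0.1611.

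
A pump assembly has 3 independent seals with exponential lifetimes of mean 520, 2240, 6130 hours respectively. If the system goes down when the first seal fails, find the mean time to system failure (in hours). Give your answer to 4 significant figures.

394.8

The first failure time is exponential with rate Σλ_i = 1/520 + 1/2240 + 1/6130 = 0.00253264 per hour.
E[min] = 1/Σλ = 1/0.00253264 = 394.845 hours.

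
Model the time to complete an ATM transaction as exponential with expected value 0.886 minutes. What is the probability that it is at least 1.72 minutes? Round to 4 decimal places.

The rate is λ = 1/0.886 = 1.12867 per minute.
P(X > 1.72) = e^(−λ·1.72) = e^(−1.9413) ≈ 0.1435.

0.1435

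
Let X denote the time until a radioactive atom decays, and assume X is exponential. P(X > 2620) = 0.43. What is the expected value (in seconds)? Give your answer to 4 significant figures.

e^(−λ·2620) = 0.43 ⇒ λ = −ln(0.43)/2620 = 0.000322126.
Mean = 1/λ = 3104.38 seconds.

3104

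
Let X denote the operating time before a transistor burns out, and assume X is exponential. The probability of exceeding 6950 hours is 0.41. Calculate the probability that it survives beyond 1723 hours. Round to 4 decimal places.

0.8017

e^(−λ·6950) = 0.41 ⇒ λ = −ln(0.41)/6950 = 0.000128287.
P(X > 1723) = e^(−0.000128287·1723) = e^(−0.22104) ≈ 0.8017.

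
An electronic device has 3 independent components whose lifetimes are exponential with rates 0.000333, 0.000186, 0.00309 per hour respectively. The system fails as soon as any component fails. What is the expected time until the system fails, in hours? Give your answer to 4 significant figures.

The time to first failure is exponential with rate Σλ = 0.000333 + 0.000186 + 0.00309 = 0.003609.
E[min] = 1/Σλ = 1/0.003609 = 277.085 hours.

277.1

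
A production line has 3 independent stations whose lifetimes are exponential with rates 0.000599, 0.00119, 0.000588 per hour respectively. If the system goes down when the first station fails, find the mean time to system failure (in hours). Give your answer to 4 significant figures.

The time to first failure is exponential with rate Σλ = 0.000599 + 0.00119 + 0.000588 = 0.002377.
E[min] = 1/Σλ = 1/0.002377 = 420.698 hours.

420.7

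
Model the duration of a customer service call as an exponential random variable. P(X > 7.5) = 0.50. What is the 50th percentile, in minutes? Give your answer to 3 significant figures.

e^(−λ·7.5) = 0.50 ⇒ λ = −ln(0.50)/7.5 = 0.0924196.
50th percentile: 1 − e^(−λt) = 0.5, t = −ln(0.5)/λ = 7.5 minutes.

7.50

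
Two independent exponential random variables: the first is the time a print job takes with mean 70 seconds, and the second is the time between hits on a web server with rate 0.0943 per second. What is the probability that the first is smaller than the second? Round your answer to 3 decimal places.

λ_1 = 1/70 = 0.0142857, λ_2 = 0.0943.
For independent exponentials, P(the first < the second) = λ_1/(λ_1+λ_2) = 0.0142857/0.108586 ≈ 0.132.

0.132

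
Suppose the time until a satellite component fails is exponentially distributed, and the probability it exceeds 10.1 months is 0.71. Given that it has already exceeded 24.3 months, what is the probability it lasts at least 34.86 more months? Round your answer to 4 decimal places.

From e^(−λ·10.1) = 0.71, λ = −ln(0.71)/10.1 = 0.0339099.
Memoryless: P(X > 24.3+34.86 | X > 24.3) = P(X > 34.86) = e^(−0.0339099·34.86) ≈ 0.3066.

0.3066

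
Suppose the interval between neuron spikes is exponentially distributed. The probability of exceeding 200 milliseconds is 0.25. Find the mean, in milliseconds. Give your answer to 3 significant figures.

e^(−λ·200) = 0.25 ⇒ λ = −ln(0.25)/200 = 0.00693147.
Mean = 1/λ = 144.27 milliseconds.

144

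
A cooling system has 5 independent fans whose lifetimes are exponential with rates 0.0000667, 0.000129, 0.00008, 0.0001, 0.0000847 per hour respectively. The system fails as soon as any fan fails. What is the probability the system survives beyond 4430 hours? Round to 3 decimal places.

0.130

The time to first failure is exponential with rate Σλ = 0.0000667 + 0.000129 + 0.00008 + 0.0001 + 0.0000847 = 0.0004604.
P(min > 4430) = e^(−0.0004604·4430) = e^(−2.0396) ≈ 0.130.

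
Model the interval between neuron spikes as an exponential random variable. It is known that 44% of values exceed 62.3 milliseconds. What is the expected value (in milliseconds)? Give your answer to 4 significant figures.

75.88

e^(−λ·62.3) = 0.44 ⇒ λ = −ln(0.44)/62.3 = 0.0131779.
Mean = 1/λ = 75.8849 milliseconds.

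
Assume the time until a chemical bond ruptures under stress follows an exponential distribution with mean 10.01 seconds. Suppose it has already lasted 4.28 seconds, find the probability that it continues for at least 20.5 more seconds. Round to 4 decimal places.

The rate is λ = 1/10.01 = 0.0999001 per second.
By the memoryless property, P(X > 4.28+20.5 | X > 4.28) = P(X > 20.5).
P(X > 20.5) = e^(−2.048) ≈ 0.1290.

0.1290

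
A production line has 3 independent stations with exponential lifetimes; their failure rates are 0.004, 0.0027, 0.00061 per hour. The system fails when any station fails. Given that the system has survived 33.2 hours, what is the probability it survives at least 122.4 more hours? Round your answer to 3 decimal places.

0.409

Time to first failure ~ Exp(Σλ) with Σλ = 0.00731.
By memorylessness, P(T > 33.2+122.4 | T > 33.2) = P(T > 122.4) = e^(−0.00731·122.4) ≈ 0.409.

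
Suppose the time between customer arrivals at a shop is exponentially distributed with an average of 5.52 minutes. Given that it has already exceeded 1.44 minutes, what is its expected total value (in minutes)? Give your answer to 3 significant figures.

The rate is λ = 1/5.52 = 0.181159 per minute.
By memorylessness, E[X | X > 1.44] = 1.44 + 1/λ = 1.44 + 5.52 = 6.96 minutes.

6.96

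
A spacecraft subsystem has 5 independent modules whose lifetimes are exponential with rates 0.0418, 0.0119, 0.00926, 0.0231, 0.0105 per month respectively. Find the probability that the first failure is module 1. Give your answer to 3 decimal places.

0.433

The time to first failure is exponential with rate Σλ = 0.0418 + 0.0119 + 0.00926 + 0.0231 + 0.0105 = 0.09656.
P(module 1 first) = λ_1/Σλ = 0.0418/0.09656 ≈ 0.433.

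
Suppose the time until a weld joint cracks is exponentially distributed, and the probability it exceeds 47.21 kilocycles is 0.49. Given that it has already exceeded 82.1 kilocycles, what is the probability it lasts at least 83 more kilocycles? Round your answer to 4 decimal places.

From e^(−λ·47.21) = 0.49, λ = −ln(0.49)/47.21 = 0.0151101.
Memoryless: P(X > 82.1+83 | X > 82.1) = P(X > 83) = e^(−0.0151101·83) ≈ 0.2853.

0.2853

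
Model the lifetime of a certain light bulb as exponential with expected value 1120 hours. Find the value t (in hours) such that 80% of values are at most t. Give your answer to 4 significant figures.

1803

The rate is λ = 1/1120 = 0.000892857 per hour.
Set 1 − e^(−λt) = 0.8, so t = −ln(0.2)/λ = 1.6094/0.000892857 ≈ 1802.57 hours.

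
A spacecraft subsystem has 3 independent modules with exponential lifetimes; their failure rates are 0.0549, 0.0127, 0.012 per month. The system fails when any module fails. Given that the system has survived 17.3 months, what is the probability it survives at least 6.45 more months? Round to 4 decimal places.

Time to first failure ~ Exp(Σλ) with Σλ = 0.0796.
By memorylessness, P(T > 17.3+6.45 | T > 17.3) = P(T > 6.45) = e^(−0.0796·6.45) ≈ 0.5984.

0.5984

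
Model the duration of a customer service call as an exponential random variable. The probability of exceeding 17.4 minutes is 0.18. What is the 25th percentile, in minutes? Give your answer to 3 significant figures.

2.92

e^(−λ·17.4) = 0.18 ⇒ λ = −ln(0.18)/17.4 = 0.0985516.
25th percentile: 1 − e^(−λt) = 0.25, t = −ln(0.75)/λ = 2.9191 minutes.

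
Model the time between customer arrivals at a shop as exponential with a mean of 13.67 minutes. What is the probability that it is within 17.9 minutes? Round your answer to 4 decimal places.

The rate is λ = 1/13.67 = 0.0731529 per minute.
P(X ≤ 17.9) = 1 − e^(−λ·17.9) = 1 − e^(−1.3094) ≈ 0.7300.

0.7300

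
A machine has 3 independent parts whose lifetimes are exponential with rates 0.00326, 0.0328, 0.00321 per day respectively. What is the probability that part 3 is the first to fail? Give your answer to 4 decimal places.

The time to first failure is exponential with rate Σλ = 0.00326 + 0.0328 + 0.00321 = 0.03927.
P(part 3 first) = λ_3/Σλ = 0.00321/0.03927 ≈ 0.0817.

0.0817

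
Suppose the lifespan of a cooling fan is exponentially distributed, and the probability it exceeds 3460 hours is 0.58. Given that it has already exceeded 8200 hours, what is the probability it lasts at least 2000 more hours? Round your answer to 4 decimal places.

From e^(−λ·3460) = 0.58, λ = −ln(0.58)/3460 = 0.000157436.
Memoryless: P(X > 8200+2000 | X > 8200) = P(X > 2000) = e^(−0.000157436·2000) ≈ 0.7299.

0.7299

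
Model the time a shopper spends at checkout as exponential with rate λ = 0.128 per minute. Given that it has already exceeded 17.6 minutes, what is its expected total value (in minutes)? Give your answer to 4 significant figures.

By memorylessness, E[X | X > 17.6] = 17.6 + 1/λ = 17.6 + 7.8125 = 25.4125 minutes.

25.41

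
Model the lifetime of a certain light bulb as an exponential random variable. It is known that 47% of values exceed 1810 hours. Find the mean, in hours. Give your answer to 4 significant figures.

2397

e^(−λ·1810) = 0.47 ⇒ λ = −ln(0.47)/1810 = 0.00041714.
Mean = 1/λ = 2397.28 hours.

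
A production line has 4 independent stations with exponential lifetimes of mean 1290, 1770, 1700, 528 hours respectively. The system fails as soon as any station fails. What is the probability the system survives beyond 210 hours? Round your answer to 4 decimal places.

0.4481

The first failure time is exponential with rate Σλ_i = 1/1290 + 1/1770 + 1/1700 + 1/528 = 0.00382234 per hour.
P(min > 210) = e^(−0.00382234·210) = e^(−0.80269) ≈ 0.4481.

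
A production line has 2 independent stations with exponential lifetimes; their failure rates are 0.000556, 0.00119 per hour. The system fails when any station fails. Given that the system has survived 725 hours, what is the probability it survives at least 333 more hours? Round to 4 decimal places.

Time to first failure ~ Exp(Σλ) with Σλ = 0.001746.
By memorylessness, P(T > 725+333 | T > 725) = P(T > 333) = e^(−0.001746·333) ≈ 0.5591.

0.5591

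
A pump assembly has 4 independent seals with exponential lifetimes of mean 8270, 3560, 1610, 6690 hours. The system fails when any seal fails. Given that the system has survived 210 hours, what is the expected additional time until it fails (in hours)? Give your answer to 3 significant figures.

First-failure rate Σλ = 1/8270 + 1/3560 + 1/1610 + 1/6690 = 0.00117241.
By memorylessness the expected residual is 1/Σλ = 852.942 hours, regardless of the 210 already elapsed.

853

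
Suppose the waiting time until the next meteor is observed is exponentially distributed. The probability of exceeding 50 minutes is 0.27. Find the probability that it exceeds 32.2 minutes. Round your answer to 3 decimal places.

0.430

e^(−λ·50) = 0.27 ⇒ λ = −ln(0.27)/50 = 0.0261867.
P(X > 32.2) = e^(−0.0261867·32.2) = e^(−0.84321) ≈ 0.430.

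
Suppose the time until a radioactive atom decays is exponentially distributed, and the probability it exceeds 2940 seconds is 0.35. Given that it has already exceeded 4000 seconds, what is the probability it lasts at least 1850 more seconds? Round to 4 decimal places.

From e^(−λ·2940) = 0.35, λ = −ln(0.35)/2940 = 0.000357082.
Memoryless: P(X > 4000+1850 | X > 4000) = P(X > 1850) = e^(−0.000357082·1850) ≈ 0.5165.

0.5165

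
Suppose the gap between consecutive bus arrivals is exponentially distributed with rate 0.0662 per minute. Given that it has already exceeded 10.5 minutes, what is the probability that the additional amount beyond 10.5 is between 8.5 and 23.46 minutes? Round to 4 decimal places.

Memoryless: the residual past 10.5 is again Exp(λ).
P(8.5 < residual < 23.46) = e^(−λ·8.5) − e^(−λ·23.46) = 0.56967 − 0.21160 ≈ 0.3581.

0.3581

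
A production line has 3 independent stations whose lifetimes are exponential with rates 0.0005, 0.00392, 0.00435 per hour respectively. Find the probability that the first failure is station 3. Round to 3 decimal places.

The time to first failure is exponential with rate Σλ = 0.0005 + 0.00392 + 0.00435 = 0.00877.
P(station 3 first) = λ_3/Σλ = 0.00435/0.00877 ≈ 0.496.

0.496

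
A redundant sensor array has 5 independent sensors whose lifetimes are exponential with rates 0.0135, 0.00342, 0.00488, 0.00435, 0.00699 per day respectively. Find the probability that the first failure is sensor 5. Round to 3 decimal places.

0.211

The time to first failure is exponential with rate Σλ = 0.0135 + 0.00342 + 0.00488 + 0.00435 + 0.00699 = 0.03314.
P(sensor 5 first) = λ_5/Σλ = 0.00699/0.03314 ≈ 0.211.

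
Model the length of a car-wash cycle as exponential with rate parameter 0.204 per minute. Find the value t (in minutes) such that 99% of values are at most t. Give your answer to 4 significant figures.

22.57

Set 1 − e^(−λt) = 0.99, so t = −ln(0.01)/λ = 4.6052/0.204 ≈ 22.5744 minutes.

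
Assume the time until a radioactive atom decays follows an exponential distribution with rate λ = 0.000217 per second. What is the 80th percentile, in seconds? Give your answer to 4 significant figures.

7417

Set 1 − e^(−λt) = 0.8, so t = −ln(0.2)/λ = 1.6094/0.000217 ≈ 7416.76 seconds.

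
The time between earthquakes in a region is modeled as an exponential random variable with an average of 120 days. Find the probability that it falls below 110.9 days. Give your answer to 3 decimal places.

The rate is λ = 1/120 = 0.00833333 per day.
P(X ≤ 110.9) = 1 − e^(−λ·110.9) = 1 − e^(−0.92417) ≈ 0.603.

0.603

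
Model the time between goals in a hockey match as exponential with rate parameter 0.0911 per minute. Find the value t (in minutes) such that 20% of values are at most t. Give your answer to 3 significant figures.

2.45

Set 1 − e^(−λt) = 0.2, so t = −ln(0.8)/λ = 0.22314/0.0911 ≈ 2.44944 minutes.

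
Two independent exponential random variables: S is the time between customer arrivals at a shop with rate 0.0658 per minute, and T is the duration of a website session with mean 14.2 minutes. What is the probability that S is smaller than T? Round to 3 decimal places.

λ_1 = 0.0658, λ_2 = 1/14.2 = 0.0704225.
For independent exponentials, P(S < T) = λ_1/(λ_1+λ_2) = 0.0658/0.136223 ≈ 0.483.

0.483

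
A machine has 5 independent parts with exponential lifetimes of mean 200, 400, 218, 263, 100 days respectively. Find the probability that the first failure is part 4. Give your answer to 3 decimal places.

0.147

Rates: λ_i = 1/mean_i → 0.005, 0.0025, 0.00458716, 0.00380228, 0.01; Σλ = 0.0258894.
P(part 4 first) = λ_4/Σλ = 0.00380228/0.0258894 ≈ 0.147.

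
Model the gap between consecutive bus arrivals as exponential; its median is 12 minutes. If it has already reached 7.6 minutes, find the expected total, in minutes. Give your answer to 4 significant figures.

24.91

For an exponential, median = ln(2)/λ, so λ = ln 2 / 12 = 0.0577623 per minute.
By memorylessness, E[X | X > 7.6] = 7.6 + 1/λ = 7.6 + 17.3123 = 24.9123 minutes.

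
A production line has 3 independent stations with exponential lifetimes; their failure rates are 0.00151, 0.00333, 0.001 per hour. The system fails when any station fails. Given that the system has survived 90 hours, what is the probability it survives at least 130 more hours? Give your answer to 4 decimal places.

0.4680

Time to first failure ~ Exp(Σλ) with Σλ = 0.00584.
By memorylessness, P(T > 90+130 | T > 90) = P(T > 130) = e^(−0.00584·130) ≈ 0.4680.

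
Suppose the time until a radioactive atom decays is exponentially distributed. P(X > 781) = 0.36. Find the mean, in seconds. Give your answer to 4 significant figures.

e^(−λ·781) = 0.36 ⇒ λ = −ln(0.36)/781 = 0.00130813.
Mean = 1/λ = 764.449 seconds.

764.4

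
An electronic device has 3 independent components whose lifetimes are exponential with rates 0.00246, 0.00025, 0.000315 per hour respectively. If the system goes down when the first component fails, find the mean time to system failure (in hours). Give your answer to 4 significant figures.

330.6

The time to first failure is exponential with rate Σλ = 0.00246 + 0.00025 + 0.000315 = 0.003025.
E[min] = 1/Σλ = 1/0.003025 = 330.579 hours.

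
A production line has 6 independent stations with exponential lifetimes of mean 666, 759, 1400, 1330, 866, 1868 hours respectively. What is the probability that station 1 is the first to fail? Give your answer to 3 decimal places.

Rates: λ_i = 1/mean_i → 0.0015015, 0.00131752, 0.000714286, 0.00075188, 0.00115473, 0.000535332; Σλ = 0.00597526.
P(station 1 first) = λ_1/Σλ = 0.0015015/0.00597526 ≈ 0.251.

0.251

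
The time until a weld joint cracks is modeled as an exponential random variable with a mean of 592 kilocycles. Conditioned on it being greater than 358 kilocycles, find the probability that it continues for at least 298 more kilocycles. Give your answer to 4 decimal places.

The rate is λ = 1/592 = 0.00168919 per kilocycle.
The exponential is memoryless, so the remaining time is again Exp(λ): the condition X > 358 is irrelevant.
P(X > 298) = e^(−0.50338) ≈ 0.6045.

0.6045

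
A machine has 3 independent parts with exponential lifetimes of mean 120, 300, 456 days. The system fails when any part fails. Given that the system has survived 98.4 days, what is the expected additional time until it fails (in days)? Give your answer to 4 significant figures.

72.15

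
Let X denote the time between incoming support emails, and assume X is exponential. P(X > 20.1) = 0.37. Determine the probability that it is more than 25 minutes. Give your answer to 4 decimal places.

0.2904

e^(−λ·20.1) = 0.37 ⇒ λ = −ln(0.37)/20.1 = 0.0494653.
P(X > 25) = e^(−0.0494653·25) = e^(−1.2366) ≈ 0.2904.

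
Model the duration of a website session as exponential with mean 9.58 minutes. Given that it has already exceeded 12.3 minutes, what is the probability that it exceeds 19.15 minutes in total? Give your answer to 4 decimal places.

0.4892

The rate is λ = 1/9.58 = 0.104384 per minute.
By the memoryless property, P(X > 12.3+6.85 | X > 12.3) = P(X > 6.85).
P(X > 6.85) = e^(−0.71503) ≈ 0.4892.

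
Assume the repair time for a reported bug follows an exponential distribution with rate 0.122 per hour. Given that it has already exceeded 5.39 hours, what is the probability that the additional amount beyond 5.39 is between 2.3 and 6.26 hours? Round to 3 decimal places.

Memoryless: the residual past 5.39 is again Exp(λ).
P(2.3 < residual < 6.26) = e^(−λ·2.3) − e^(−λ·6.26) = 0.75533 − 0.46593 ≈ 0.289.

0.289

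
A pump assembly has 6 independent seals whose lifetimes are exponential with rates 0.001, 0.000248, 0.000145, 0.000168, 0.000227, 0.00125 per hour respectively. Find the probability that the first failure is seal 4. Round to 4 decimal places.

The time to first failure is exponential with rate Σλ = 0.001 + 0.000248 + 0.000145 + 0.000168 + 0.000227 + 0.00125 = 0.003038.
P(seal 4 first) = λ_4/Σλ = 0.000168/0.003038 ≈ 0.0553.

0.0553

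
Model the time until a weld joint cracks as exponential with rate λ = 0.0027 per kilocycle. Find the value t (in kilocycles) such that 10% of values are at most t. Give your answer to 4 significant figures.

Set 1 − e^(−λt) = 0.1, so t = −ln(0.9)/λ = 0.10536/0.0027 ≈ 39.0224 kilocycles.

39.02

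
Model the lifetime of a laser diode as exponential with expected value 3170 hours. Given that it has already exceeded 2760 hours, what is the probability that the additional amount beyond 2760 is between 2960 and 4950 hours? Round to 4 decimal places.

0.1833

The rate is λ = 1/3170 = 0.000315457 per hour.
Memoryless: the residual past 2760 is again Exp(λ).
P(2960 < residual < 4950) = e^(−λ·2960) − e^(−λ·4950) = 0.39308 − 0.20982 ≈ 0.1833.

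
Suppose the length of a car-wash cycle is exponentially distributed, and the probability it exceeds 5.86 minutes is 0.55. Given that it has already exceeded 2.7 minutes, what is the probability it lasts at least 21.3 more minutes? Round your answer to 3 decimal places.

From e^(−λ·5.86) = 0.55, λ = −ln(0.55)/5.86 = 0.10202.
Memoryless: P(X > 2.7+21.3 | X > 2.7) = P(X > 21.3) = e^(−0.10202·21.3) ≈ 0.114.

0.114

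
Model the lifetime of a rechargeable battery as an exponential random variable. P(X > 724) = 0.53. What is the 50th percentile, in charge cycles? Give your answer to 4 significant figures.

e^(−λ·724) = 0.53 ⇒ λ = −ln(0.53)/724 = 0.000876904.
50th percentile: 1 − e^(−λt) = 0.5, t = −ln(0.5)/λ = 790.448 charge cycles.

790.4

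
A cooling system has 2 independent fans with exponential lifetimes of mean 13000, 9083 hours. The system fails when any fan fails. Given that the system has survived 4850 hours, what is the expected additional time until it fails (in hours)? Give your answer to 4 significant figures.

First-failure rate Σλ = 1/13000 + 1/9083 = 0.000187019.
By memorylessness the expected residual is 1/Σλ = 5347.05 hours, regardless of the 4850 already elapsed.

5347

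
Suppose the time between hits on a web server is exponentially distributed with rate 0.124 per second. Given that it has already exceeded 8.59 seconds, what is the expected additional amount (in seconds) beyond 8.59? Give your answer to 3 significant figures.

8.06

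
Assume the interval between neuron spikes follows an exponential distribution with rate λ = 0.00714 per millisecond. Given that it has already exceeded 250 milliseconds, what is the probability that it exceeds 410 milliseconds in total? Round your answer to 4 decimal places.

P(X > s+t | X > s) = e^(−λ(s+t))/e^(−λs) = e^(−λt), independent of s = 250.
P(X > 160) = e^(−1.1424) ≈ 0.3191.

0.3191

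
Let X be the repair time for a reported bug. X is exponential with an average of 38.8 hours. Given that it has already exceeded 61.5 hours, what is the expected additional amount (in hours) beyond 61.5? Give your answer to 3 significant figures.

38.8

The rate is λ = 1/38.8 = 0.0257732 per hour.
By memorylessness, the remaining amount past any threshold is again Exp(λ) with mean 1/λ = 38.8 hours.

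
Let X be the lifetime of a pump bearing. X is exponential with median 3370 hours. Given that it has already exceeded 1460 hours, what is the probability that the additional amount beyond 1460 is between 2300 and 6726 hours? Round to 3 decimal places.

For an exponential, median = ln(2)/λ, so λ = ln 2 / 3370 = 0.000205682 per hour.
Memoryless: the residual past 1460 is again Exp(λ).
P(2300 < residual < 6726) = e^(−λ·2300) − e^(−λ·6726) = 0.62309 − 0.25072 ≈ 0.372.

0.372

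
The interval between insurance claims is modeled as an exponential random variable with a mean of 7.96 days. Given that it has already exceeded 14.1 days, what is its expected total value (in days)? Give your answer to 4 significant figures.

The rate is λ = 1/7.96 = 0.125628 per day.
By memorylessness, E[X | X > 14.1] = 14.1 + 1/λ = 14.1 + 7.96 = 22.06 days.

22.06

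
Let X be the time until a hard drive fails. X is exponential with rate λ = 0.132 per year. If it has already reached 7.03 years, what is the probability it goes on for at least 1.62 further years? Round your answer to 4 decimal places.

By the memoryless property, P(X > 7.03+1.62 | X > 7.03) = P(X > 1.62).
P(X > 1.62) = e^(−0.21384) ≈ 0.8075.

0.8075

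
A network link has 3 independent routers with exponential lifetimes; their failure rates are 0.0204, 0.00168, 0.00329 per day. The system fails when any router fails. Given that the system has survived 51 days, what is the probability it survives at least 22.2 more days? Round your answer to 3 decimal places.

0.569

Time to first failure ~ Exp(Σλ) with Σλ = 0.02537.
By memorylessness, P(T > 51+22.2 | T > 51) = P(T > 22.2) = e^(−0.02537·22.2) ≈ 0.569.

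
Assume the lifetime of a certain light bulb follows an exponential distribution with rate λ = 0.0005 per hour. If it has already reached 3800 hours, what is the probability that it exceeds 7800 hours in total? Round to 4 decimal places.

By the memoryless property, P(X > 3800+4000 | X > 3800) = P(X > 4000).
P(X > 4000) = e^(−2) ≈ 0.1353.

0.1353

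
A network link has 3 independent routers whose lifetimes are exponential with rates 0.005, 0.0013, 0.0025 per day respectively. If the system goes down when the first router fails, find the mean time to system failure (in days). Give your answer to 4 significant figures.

The time to first failure is exponential with rate Σλ = 0.005 + 0.0013 + 0.0025 = 0.0088.
E[min] = 1/Σλ = 1/0.0088 = 113.636 days.

113.6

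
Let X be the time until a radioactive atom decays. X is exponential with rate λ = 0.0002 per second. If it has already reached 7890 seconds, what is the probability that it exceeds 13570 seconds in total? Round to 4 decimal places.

By the memoryless property, P(X > 7890+5680 | X > 7890) = P(X > 5680).
P(X > 5680) = e^(−1.136) ≈ 0.3211.

0.3211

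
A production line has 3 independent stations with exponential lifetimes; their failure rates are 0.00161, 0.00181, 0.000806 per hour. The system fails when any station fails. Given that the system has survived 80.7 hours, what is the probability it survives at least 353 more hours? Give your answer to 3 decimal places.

0.225

Time to first failure ~ Exp(Σλ) with Σλ = 0.004226.
By memorylessness, P(T > 80.7+353 | T > 80.7) = P(T > 353) = e^(−0.004226·353) ≈ 0.225.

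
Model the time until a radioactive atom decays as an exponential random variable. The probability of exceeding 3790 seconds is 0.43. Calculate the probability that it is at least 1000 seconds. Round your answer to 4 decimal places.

0.8004

e^(−λ·3790) = 0.43 ⇒ λ = −ln(0.43)/3790 = 0.000222683.
P(X > 1000) = e^(−0.000222683·1000) = e^(−0.22268) ≈ 0.8004.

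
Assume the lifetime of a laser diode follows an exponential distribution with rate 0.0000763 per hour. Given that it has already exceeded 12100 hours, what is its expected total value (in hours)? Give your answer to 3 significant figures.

By memorylessness, E[X | X > 12100] = 12100 + 1/λ = 12100 + 13106.2 = 25206.2 hours.

25200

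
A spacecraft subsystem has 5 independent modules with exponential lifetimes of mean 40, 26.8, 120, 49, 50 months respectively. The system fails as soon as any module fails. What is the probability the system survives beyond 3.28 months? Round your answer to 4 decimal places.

0.6947

The first failure time is exponential with rate Σλ_i = 1/40 + 1/26.8 + 1/120 + 1/49 + 1/50 = 0.111055 per month.
P(min > 3.28) = e^(−0.111055·3.28) = e^(−0.36426) ≈ 0.6947.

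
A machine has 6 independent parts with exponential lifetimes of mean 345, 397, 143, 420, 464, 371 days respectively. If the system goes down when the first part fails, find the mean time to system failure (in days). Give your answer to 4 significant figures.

50.91

The first failure time is exponential with rate Σλ_i = 1/345 + 1/397 + 1/143 + 1/420 + 1/464 + 1/371 = 0.019642 per day.
E[min] = 1/Σλ = 1/0.019642 = 50.9113 days.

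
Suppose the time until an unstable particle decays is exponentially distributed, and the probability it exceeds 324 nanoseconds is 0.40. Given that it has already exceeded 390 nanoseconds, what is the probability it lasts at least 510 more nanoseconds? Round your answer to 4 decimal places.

From e^(−λ·324) = 0.40, λ = −ln(0.40)/324 = 0.00282806.
Memoryless: P(X > 390+510 | X > 390) = P(X > 510) = e^(−0.00282806·510) ≈ 0.2364.

0.2364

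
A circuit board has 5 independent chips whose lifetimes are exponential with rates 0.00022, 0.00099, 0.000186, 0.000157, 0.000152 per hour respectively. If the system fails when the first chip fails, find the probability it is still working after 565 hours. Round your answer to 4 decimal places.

0.3816

The time to first failure is exponential with rate Σλ = 0.00022 + 0.00099 + 0.000186 + 0.000157 + 0.000152 = 0.001705.
P(min > 565) = e^(−0.001705·565) = e^(−0.96332) ≈ 0.3816.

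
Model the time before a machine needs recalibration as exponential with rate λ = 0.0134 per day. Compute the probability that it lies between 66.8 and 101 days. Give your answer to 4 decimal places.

0.1502

P(66.8 < X < 101) = e^(−λ·66.8) − e^(−λ·101) = 0.40856 − 0.25836 ≈ 0.1502.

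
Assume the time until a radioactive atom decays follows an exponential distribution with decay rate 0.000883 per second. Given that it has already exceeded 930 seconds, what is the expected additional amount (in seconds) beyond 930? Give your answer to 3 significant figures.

By memorylessness, the remaining amount past any threshold is again Exp(λ) with mean 1/λ = 1132.5 seconds.

1130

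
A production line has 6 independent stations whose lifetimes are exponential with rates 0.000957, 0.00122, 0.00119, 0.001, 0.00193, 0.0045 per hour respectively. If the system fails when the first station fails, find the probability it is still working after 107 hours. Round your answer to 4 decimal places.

0.3150

The time to first failure is exponential with rate Σλ = 0.000957 + 0.00122 + 0.00119 + 0.001 + 0.00193 + 0.0045 = 0.010797.
P(min > 107) = e^(−0.010797·107) = e^(−1.1553) ≈ 0.3150.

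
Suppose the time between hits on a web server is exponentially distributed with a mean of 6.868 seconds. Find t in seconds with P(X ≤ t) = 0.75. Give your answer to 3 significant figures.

The rate is λ = 1/6.868 = 0.145603 per second.
Set 1 − e^(−λt) = 0.75, so t = −ln(0.25)/λ = 1.3863/0.145603 ≈ 9.52107 seconds.

9.52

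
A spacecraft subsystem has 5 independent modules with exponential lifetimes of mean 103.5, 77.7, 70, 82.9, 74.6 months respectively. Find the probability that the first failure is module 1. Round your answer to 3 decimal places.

0.155

Rates: λ_i = 1/mean_i → 0.00966184, 0.01287, 0.0142857, 0.0120627, 0.0134048; Σλ = 0.0622851.
P(module 1 first) = λ_1/Σλ = 0.00966184/0.0622851 ≈ 0.155.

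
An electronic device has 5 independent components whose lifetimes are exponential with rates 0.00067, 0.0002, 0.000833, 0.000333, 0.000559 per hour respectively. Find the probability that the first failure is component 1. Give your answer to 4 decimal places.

0.2582

The time to first failure is exponential with rate Σλ = 0.00067 + 0.0002 + 0.000833 + 0.000333 + 0.000559 = 0.002595.
P(component 1 first) = λ_1/Σλ = 0.00067/0.002595 ≈ 0.2582.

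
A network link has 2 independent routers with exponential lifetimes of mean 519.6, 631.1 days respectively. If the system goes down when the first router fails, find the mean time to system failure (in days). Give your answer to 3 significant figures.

285

The first failure time is exponential with rate Σλ_i = 1/519.6 + 1/631.1 = 0.00350909 per day.
E[min] = 1/Σλ = 1/0.00350909 = 284.974 days.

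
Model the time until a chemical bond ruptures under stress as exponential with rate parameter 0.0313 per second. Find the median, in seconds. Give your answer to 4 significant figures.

22.15

Set 1 − e^(−λt) = 0.5, so t = −ln(0.5)/λ = 0.69315/0.0313 ≈ 22.1453 seconds.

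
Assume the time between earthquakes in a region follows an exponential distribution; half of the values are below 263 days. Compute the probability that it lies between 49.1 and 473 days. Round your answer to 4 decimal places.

For an exponential, median = ln(2)/λ, so λ = ln 2 / 263 = 0.00263554 per day.
P(49.1 < X < 473) = e^(−λ·49.1) − e^(−λ·473) = 0.87862 − 0.28748 ≈ 0.5911.

0.5911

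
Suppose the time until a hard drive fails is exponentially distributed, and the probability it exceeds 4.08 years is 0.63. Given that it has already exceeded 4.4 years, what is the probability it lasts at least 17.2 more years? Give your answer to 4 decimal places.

From e^(−λ·4.08) = 0.63, λ = −ln(0.63)/4.08 = 0.113244.
Memoryless: P(X > 4.4+17.2 | X > 4.4) = P(X > 17.2) = e^(−0.113244·17.2) ≈ 0.1426.

0.1426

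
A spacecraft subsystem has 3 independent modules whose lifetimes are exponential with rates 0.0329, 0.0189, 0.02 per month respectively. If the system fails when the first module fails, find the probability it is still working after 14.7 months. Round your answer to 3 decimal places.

The time to first failure is exponential with rate Σλ = 0.0329 + 0.0189 + 0.02 = 0.0718.
P(min > 14.7) = e^(−0.0718·14.7) = e^(−1.0555) ≈ 0.348.

0.348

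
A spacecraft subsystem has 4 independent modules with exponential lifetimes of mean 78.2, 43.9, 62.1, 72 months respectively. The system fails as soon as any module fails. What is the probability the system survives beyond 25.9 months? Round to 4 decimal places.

The first failure time is exponential with rate Σλ_i = 1/78.2 + 1/43.9 + 1/62.1 + 1/72 = 0.0655587 per month.
P(min > 25.9) = e^(−0.0655587·25.9) = e^(−1.698) ≈ 0.1831.

0.1831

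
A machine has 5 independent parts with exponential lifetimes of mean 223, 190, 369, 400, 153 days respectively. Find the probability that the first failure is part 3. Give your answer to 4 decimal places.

0.1261

Rates: λ_i = 1/mean_i → 0.0044843, 0.00526316, 0.00271003, 0.0025, 0.00653595; Σλ = 0.0214934.
P(part 3 first) = λ_3/Σλ = 0.00271003/0.0214934 ≈ 0.1261.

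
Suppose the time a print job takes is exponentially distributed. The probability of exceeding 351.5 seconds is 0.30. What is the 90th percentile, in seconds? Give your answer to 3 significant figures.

672

e^(−λ·351.5) = 0.30 ⇒ λ = −ln(0.30)/351.5 = 0.00342524.
90th percentile: 1 − e^(−λt) = 0.9, t = −ln(0.1)/λ = 672.24 seconds.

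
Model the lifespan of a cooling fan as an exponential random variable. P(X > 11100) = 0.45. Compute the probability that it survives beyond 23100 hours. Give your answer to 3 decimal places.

e^(−λ·11100) = 0.45 ⇒ λ = −ln(0.45)/11100 = 0.0000719376.
P(X > 23100) = e^(−0.0000719376·23100) = e^(−1.6618) ≈ 0.190.

0.190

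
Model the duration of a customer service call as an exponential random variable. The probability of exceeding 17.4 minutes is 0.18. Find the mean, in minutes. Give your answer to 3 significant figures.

e^(−λ·17.4) = 0.18 ⇒ λ = −ln(0.18)/17.4 = 0.0985516.
Mean = 1/λ = 10.147 minutes.

10.1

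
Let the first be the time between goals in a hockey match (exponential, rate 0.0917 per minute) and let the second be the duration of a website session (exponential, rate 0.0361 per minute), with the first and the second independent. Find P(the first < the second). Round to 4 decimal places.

λ_1 = 0.0917, λ_2 = 0.0361.
For independent exponentials, P(the first < the second) = λ_1/(λ_1+λ_2) = 0.0917/0.1278 ≈ 0.7175.

0.7175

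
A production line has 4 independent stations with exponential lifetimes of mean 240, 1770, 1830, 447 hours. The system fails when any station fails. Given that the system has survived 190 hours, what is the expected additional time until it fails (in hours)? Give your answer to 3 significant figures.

First-failure rate Σλ = 1/240 + 1/1770 + 1/1830 + 1/447 = 0.00751522.
By memorylessness the expected residual is 1/Σλ = 133.063 hours, regardless of the 190 already elapsed.

133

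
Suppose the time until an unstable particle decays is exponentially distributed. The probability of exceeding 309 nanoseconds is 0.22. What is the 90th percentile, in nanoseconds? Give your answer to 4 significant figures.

469.9

e^(−λ·309) = 0.22 ⇒ λ = −ln(0.22)/309 = 0.00490009.
90th percentile: 1 − e^(−λt) = 0.9, t = −ln(0.1)/λ = 469.907 nanoseconds.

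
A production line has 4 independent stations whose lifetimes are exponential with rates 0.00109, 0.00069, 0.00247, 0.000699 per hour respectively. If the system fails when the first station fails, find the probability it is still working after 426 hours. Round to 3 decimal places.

0.121

The time to first failure is exponential with rate Σλ = 0.00109 + 0.00069 + 0.00247 + 0.000699 = 0.004949.
P(min > 426) = e^(−0.004949·426) = e^(−2.1083) ≈ 0.121.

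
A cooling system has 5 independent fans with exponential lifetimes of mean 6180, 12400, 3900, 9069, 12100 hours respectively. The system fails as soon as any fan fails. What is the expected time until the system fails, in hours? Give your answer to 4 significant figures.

The first failure time is exponential with rate Σλ_i = 1/6180 + 1/12400 + 1/3900 + 1/9069 + 1/12100 = 0.000691778 per hour.
E[min] = 1/Σλ = 1/0.000691778 = 1445.55 hours.

1446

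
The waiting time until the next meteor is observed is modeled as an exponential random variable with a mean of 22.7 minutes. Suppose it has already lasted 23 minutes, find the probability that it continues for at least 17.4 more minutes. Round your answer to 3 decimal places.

The rate is λ = 1/22.7 = 0.0440529 per minute.
The exponential is memoryless, so the remaining time is again Exp(λ): the condition X > 23 is irrelevant.
P(X > 17.4) = e^(−0.76652) ≈ 0.465.

0.465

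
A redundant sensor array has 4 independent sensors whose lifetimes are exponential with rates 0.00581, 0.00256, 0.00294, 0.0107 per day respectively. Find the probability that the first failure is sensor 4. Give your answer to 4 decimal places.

The time to first failure is exponential with rate Σλ = 0.00581 + 0.00256 + 0.00294 + 0.0107 = 0.02201.
P(sensor 4 first) = λ_4/Σλ = 0.0107/0.02201 ≈ 0.4861.

0.4861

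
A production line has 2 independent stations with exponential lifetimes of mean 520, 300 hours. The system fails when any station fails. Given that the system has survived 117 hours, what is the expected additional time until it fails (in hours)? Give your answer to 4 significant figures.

190.2

First-failure rate Σλ = 1/520 + 1/300 = 0.00525641.
By memorylessness the expected residual is 1/Σλ = 190.244 hours, regardless of the 117 already elapsed.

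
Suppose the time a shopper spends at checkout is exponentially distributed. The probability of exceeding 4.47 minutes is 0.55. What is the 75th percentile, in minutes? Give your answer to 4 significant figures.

10.37

e^(−λ·4.47) = 0.55 ⇒ λ = −ln(0.55)/4.47 = 0.133744.
75th percentile: 1 − e^(−λt) = 0.75, t = −ln(0.25)/λ = 10.3653 minutes.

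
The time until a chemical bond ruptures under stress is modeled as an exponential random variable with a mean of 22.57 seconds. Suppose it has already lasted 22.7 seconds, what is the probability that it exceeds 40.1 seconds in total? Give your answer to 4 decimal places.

0.4626

The rate is λ = 1/22.57 = 0.0443066 per second.
The exponential is memoryless, so the remaining time is again Exp(λ): the condition X > 22.7 is irrelevant.
P(X > 17.4) = e^(−0.77093) ≈ 0.4626.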